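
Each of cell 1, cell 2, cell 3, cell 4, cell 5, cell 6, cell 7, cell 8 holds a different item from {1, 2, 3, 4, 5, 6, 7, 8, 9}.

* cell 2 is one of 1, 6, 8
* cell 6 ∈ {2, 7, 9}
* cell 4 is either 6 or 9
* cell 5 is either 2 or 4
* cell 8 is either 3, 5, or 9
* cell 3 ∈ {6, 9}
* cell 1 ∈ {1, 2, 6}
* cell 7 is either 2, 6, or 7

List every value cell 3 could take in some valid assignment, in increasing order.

6, 9

cell 3 and cell 4 between them cover only {6, 9} — a naked pair. Remove those values from cell 1, cell 2, cell 6, cell 7, cell 8.
cell 6 and cell 7 between them cover only {2, 7} — a naked pair. Remove those values from cell 1, cell 5.
That leaves cell 1 = 1. So cell 2 can't be 1.
That leaves cell 2 = 8.
cell 5 must be 4 (only option left).
No further eliminations apply; cell 3 can still be any of 6, 9.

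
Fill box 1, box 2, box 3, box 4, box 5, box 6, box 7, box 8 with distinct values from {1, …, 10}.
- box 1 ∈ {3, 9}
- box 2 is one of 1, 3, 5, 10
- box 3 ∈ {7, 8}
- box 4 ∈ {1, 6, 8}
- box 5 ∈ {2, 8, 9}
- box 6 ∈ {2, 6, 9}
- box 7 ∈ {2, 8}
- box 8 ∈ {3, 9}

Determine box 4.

box 1 and box 8 between them cover only {3, 9} — a naked pair. Remove those values from box 2, box 5, box 6.
box 5 and box 7 share exactly the 2 values {2, 8}; by pigeonhole those values go to them, so strike 2, 8 from box 3, box 4, box 6.
box 3's domain is down to {7}, so box 3 = 7.
box 6 has just one choice, so box 6 = 6. Strike 6 from box 4.
So box 4 = 1.

1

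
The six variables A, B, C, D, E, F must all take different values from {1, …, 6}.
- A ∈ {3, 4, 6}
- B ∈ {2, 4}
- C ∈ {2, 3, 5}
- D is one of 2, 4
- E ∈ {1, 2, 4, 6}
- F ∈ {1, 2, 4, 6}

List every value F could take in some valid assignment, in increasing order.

Among the 6 variables, 5 fits only C (and all 6 values in {1, 2, 3, 4, 5, 6} must be used), so C = 5.
The 5 still-open variables together cover exactly {1, 2, 3, 4, 6} — 5 values for 5 variables — and 3 appears only in A's list, so A = 3.
B and D between them cover only {2, 4} — a naked pair. Remove those values from E, F.
No further eliminations apply; F can still be any of 1, 6.

1, 6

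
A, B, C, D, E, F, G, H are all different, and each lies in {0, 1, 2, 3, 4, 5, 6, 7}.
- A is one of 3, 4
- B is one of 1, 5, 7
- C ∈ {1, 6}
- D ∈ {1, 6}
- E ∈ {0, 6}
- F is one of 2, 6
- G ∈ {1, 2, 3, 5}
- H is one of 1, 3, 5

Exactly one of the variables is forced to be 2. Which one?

F

Among the 8 variables, 0 fits only E (and all 8 values in {0, 1, 2, 3, 4, 5, 6, 7} must be used), so E = 0.
Among the 7 still-open variables, 4 fits only A (and all 7 values in {1, 2, 3, 4, 5, 6, 7} must be used), so A = 4.
Among the 6 still-open variables, 7 fits only B (and all 6 values in {1, 2, 3, 5, 6, 7} must be used), so B = 7.
C and D between them cover only {1, 6} — a naked pair. Remove those values from F, G, H.
So 2 goes to F.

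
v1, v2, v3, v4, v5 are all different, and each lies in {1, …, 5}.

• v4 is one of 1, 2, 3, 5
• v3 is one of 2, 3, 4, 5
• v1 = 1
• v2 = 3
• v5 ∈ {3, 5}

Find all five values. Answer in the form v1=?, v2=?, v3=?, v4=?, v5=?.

v1 must be 1 (only option left). Strike 1 from v4.
v2 has just one choice, so v2 = 3. So v3, v4, v5 can't be 3.
v5 must be 5 (only option left). Strike 5 from v3, v4.
v4 has just one choice, so v4 = 2. Strike 2 from v3.
v3 must be 4 (only option left).

v1=1, v2=3, v3=4, v4=2, v5=5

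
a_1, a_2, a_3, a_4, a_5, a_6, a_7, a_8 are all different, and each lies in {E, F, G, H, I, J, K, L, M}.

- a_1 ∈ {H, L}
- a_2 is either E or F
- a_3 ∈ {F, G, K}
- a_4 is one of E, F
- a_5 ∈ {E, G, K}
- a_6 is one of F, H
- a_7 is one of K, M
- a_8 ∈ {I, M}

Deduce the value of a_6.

The 8 variables draw from only 8 values {E, F, G, H, I, K, L, M}, so each is used; only a_8 can be I, hence a_8 = I.
The 7 still-open variables draw from only 7 values {E, F, G, H, K, L, M}, so each is used; only a_1 can be L, hence a_1 = L.
The 6 still-open variables draw from only 6 values {E, F, G, H, K, M}, so each is used; only a_6 can be H, hence a_6 = H.

H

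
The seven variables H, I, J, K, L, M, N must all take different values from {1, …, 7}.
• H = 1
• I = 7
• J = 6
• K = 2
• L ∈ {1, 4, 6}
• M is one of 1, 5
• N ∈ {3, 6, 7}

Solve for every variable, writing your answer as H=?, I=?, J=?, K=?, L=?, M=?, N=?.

H=1, I=7, J=6, K=2, L=4, M=5, N=3

H must be 1 (only option left). So L, M can't be 1.
I has just one choice, so I = 7. Eliminate 7 elsewhere: N.
J has just one choice, so J = 6. So L, N can't be 6.
K must be 2 (only option left).
L's domain is down to {4}, so L = 4.
M's domain is down to {5}, so M = 5.
N's domain is down to {3}, so N = 3.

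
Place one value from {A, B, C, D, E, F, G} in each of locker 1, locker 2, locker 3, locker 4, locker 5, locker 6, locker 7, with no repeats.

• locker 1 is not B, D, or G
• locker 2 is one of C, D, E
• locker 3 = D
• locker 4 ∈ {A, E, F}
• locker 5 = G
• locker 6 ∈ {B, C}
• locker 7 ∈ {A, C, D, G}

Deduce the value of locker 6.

locker 3 has just one choice, so locker 3 = D. Eliminate D elsewhere: locker 2, locker 7.
That leaves locker 5 = G. Remove G from locker 7.
The 5 still-open variables draw from only 5 values {A, B, C, E, F}, so each is used; only locker 6 can be B, hence locker 6 = B.

B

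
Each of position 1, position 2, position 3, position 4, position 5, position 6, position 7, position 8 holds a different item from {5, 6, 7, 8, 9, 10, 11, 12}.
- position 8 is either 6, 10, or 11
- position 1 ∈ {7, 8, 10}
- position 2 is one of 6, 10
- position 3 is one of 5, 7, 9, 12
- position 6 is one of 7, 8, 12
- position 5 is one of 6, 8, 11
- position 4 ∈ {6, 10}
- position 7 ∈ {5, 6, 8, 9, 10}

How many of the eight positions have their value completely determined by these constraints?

4

position 2 and position 4 between them cover only {6, 10} — a naked pair. Remove those values from position 1, position 5, position 7, position 8.
position 8's domain is down to {11}, so position 8 = 11. Strike 11 from position 5.
position 5 must be 8 (only option left). Eliminate 8 elsewhere: position 1, position 6, position 7.
That leaves position 1 = 7. Remove 7 from position 3, position 6.
That leaves position 6 = 12. Strike 12 from position 3.
Determined: position 1=7, position 5=8, position 6=12, position 8=11. The other positions each still have more than one consistent value. That makes 4.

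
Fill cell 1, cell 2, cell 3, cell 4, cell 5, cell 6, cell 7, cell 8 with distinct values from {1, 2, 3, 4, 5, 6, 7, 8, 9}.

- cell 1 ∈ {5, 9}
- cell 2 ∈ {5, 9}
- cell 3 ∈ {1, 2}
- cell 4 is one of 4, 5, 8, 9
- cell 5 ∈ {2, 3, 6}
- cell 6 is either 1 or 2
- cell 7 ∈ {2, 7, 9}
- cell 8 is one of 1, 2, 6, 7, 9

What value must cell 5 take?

3

The 2 variables cell 1 and cell 2 are confined to {5, 9}, which locks those values in; drop them from cell 4, cell 7, cell 8.
cell 3 and cell 6 share exactly the 2 values {1, 2}; by pigeonhole those values go to them, so strike 1, 2 from cell 5, cell 7, cell 8.
cell 7 has just one choice, so cell 7 = 7. So cell 8 can't be 7.
cell 8 must be 6 (only option left). So cell 5 can't be 6.
So cell 5 = 3.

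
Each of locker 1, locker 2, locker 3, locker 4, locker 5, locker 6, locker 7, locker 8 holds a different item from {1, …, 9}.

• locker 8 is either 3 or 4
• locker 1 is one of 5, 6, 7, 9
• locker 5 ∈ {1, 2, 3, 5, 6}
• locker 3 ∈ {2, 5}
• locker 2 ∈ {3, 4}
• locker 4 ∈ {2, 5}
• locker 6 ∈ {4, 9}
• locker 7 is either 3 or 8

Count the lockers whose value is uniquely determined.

locker 2 and locker 8 between them cover only {3, 4} — a naked pair. Remove those values from locker 5, locker 6, locker 7.
locker 6's domain is down to {9}, so locker 6 = 9. Strike 9 from locker 1.
locker 7 must be 8 (only option left).
locker 3 and locker 4 between them cover only {2, 5} — a naked pair. Remove those values from locker 1, locker 5.
Determined: locker 6=9, locker 7=8. The other lockers each still have more than one consistent value. That makes 2.

2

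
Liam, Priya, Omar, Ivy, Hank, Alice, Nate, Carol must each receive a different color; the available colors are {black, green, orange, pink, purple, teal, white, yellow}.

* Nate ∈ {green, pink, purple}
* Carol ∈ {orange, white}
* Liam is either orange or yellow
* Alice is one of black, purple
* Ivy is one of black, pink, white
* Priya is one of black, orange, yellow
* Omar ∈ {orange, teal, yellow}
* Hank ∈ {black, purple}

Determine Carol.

The 8 variables draw from only 8 values {black, green, orange, pink, purple, teal, white, yellow}, so each is used; only Nate can be green, hence Nate = green.
The 7 still-open variables together cover exactly {black, orange, pink, purple, teal, white, yellow} — 7 values for 7 variables — and pink appears only in Ivy's list, so Ivy = pink.
The 6 still-open variables draw from only 6 values {black, orange, purple, teal, white, yellow}, so each is used; only Omar can be teal, hence Omar = teal.
The 5 still-open variables together cover exactly {black, orange, purple, white, yellow} — 5 values for 5 variables — and white appears only in Carol's list, so Carol = white.

white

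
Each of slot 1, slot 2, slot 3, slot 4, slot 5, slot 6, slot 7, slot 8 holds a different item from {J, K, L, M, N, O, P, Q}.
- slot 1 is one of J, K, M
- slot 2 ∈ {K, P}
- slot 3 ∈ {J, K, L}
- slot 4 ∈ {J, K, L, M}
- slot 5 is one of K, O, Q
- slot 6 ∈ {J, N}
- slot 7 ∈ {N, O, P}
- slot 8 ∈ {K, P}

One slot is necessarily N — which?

The 8 variables together cover exactly {J, K, L, M, N, O, P, Q} — 8 values for 8 variables — and Q appears only in slot 5's list, so slot 5 = Q.
Among the 7 still-open variables, O fits only slot 7 (and all 7 values in {J, K, L, M, N, O, P} must be used), so slot 7 = O.
The 6 still-open variables together cover exactly {J, K, L, M, N, P} — 6 values for 6 variables — and N appears only in slot 6's list, so slot 6 = N.

slot 6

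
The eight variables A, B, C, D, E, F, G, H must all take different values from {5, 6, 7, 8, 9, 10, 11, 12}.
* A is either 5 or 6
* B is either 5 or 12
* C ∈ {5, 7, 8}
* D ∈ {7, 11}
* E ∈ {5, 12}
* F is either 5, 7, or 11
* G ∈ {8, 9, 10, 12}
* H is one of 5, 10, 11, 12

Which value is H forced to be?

The 8 variables together cover exactly {5, 6, 7, 8, 9, 10, 11, 12} — 8 values for 8 variables — and 6 appears only in A's list, so A = 6.
The 7 still-open variables together cover exactly {5, 7, 8, 9, 10, 11, 12} — 7 values for 7 variables — and 9 appears only in G's list, so G = 9.
Among the 6 still-open variables, 8 fits only C (and all 6 values in {5, 7, 8, 10, 11, 12} must be used), so C = 8.
The 5 still-open variables draw from only 5 values {5, 7, 10, 11, 12}, so each is used; only H can be 10, hence H = 10.

10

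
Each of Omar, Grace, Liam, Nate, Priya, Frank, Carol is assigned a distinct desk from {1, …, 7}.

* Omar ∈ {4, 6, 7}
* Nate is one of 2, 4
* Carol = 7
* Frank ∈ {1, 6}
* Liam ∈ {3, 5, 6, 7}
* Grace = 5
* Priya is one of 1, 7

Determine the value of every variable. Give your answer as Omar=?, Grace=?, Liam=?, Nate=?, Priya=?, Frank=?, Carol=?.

Grace must be 5 (only option left). Remove 5 from Liam.
That leaves Carol = 7. So Omar, Liam, Priya can't be 7.
Priya has just one choice, so Priya = 1. Remove 1 from Frank.
Frank's domain is down to {6}, so Frank = 6. Strike 6 from Omar, Liam.
Omar's domain is down to {4}, so Omar = 4. Strike 4 from Nate.
Liam must be 3 (only option left).
Nate must be 2 (only option left).

Omar=4, Grace=5, Liam=3, Nate=2, Priya=1, Frank=6, Carol=7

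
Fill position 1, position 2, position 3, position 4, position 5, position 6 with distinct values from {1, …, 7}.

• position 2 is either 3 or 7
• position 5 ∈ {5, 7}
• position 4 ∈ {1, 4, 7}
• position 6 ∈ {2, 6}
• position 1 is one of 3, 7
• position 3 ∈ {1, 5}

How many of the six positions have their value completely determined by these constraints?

position 1 and position 2 between them cover only {3, 7} — a naked pair. Remove those values from position 4, position 5.
That leaves position 5 = 5. So position 3 can't be 5.
position 3's domain is down to {1}, so position 3 = 1. Remove 1 from position 4.
position 4 has just one choice, so position 4 = 4.
Determined: position 3=1, position 4=4, position 5=5. The other positions each still have more than one consistent value. That makes 3.

3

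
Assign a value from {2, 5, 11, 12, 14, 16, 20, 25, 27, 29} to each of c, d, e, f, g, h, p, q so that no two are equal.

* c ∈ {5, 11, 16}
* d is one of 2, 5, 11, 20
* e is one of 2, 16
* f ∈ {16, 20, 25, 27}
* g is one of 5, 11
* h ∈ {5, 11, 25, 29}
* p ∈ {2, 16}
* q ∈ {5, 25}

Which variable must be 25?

Among the 8 variables, 27 fits only f (and all 8 values in {2, 5, 11, 16, 20, 25, 27, 29} must be used), so f = 27.
The 7 still-open variables draw from only 7 values {2, 5, 11, 16, 20, 25, 29}, so each is used; only d can be 20, hence d = 20.
The 6 still-open variables draw from only 6 values {2, 5, 11, 16, 25, 29}, so each is used; only h can be 29, hence h = 29.
The 5 still-open variables together cover exactly {2, 5, 11, 16, 25} — 5 values for 5 variables — and 25 appears only in q's list, so q = 25.

q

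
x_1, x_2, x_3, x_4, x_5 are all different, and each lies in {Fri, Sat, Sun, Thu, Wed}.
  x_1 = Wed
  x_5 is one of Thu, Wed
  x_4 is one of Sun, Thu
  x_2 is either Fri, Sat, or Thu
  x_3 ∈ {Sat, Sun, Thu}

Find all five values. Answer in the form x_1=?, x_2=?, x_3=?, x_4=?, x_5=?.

x_1's domain is down to {Wed}, so x_1 = Wed. Remove Wed from x_5.
That leaves x_5 = Thu. Remove Thu from x_2, x_3, x_4.
x_4 must be Sun (only option left). So x_3 can't be Sun.
That leaves x_3 = Sat. Eliminate Sat elsewhere: x_2.
x_2 has just one choice, so x_2 = Fri.

x_1=Wed, x_2=Fri, x_3=Sat, x_4=Sun, x_5=Thu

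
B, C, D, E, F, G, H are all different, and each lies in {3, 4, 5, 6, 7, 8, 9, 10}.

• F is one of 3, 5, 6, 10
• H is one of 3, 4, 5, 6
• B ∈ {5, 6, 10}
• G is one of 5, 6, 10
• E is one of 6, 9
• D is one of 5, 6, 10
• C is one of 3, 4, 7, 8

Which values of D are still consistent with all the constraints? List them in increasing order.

The 3 variables B, D, G are confined to {5, 6, 10}, which locks those values in; drop them from E, F, H.
E must be 9 (only option left).
F has just one choice, so F = 3. Eliminate 3 elsewhere: C, H.
H's domain is down to {4}, so H = 4. So C can't be 4.
No further eliminations apply; D can still be any of 5, 6, 10.

5, 6, 10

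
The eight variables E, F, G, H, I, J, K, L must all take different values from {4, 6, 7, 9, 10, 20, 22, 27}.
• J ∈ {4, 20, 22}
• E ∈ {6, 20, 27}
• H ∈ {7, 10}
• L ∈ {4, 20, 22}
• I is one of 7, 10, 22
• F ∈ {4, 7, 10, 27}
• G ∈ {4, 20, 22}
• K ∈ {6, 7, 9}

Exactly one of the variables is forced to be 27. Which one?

The 8 variables together cover exactly {4, 6, 7, 9, 10, 20, 22, 27} — 8 values for 8 variables — and 9 appears only in K's list, so K = 9.
The 7 still-open variables together cover exactly {4, 6, 7, 10, 20, 22, 27} — 7 values for 7 variables — and 6 appears only in E's list, so E = 6.
Among the 6 still-open variables, 27 fits only F (and all 6 values in {4, 7, 10, 20, 22, 27} must be used), so F = 27.

F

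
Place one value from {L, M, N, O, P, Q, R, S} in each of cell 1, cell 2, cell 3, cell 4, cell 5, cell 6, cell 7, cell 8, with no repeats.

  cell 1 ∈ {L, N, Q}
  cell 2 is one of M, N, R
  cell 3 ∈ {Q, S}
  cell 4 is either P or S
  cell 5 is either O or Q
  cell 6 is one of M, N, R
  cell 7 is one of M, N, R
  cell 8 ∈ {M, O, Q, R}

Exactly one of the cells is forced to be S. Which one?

The 8 variables draw from only 8 values {L, M, N, O, P, Q, R, S}, so each is used; only cell 1 can be L, hence cell 1 = L.
The 7 still-open variables draw from only 7 values {M, N, O, P, Q, R, S}, so each is used; only cell 4 can be P, hence cell 4 = P.
Among the 6 still-open variables, S fits only cell 3 (and all 6 values in {M, N, O, Q, R, S} must be used), so cell 3 = S.

cell 3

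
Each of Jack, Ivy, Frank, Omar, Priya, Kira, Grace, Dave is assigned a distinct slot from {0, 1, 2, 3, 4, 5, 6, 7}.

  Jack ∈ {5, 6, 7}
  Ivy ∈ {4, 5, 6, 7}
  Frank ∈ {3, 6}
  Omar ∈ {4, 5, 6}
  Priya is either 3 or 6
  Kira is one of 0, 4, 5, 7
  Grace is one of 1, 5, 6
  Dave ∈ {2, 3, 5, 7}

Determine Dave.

2

Among the 8 variables, 0 fits only Kira (and all 8 values in {0, 1, 2, 3, 4, 5, 6, 7} must be used), so Kira = 0.
The 7 still-open variables draw from only 7 values {1, 2, 3, 4, 5, 6, 7}, so each is used; only Grace can be 1, hence Grace = 1.
The 6 still-open variables draw from only 6 values {2, 3, 4, 5, 6, 7}, so each is used; only Dave can be 2, hence Dave = 2.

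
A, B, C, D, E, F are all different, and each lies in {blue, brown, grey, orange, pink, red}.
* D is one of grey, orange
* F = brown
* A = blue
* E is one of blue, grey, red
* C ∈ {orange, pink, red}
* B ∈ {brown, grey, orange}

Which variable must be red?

E

A's domain is down to {blue}, so A = blue. Strike blue from E.
That leaves F = brown. Remove brown from B.
The 4 still-open variables draw from only 4 values {grey, orange, pink, red}, so each is used; only C can be pink, hence C = pink.
Among the 3 still-open variables, red fits only E (and all 3 values in {grey, orange, red} must be used), so E = red.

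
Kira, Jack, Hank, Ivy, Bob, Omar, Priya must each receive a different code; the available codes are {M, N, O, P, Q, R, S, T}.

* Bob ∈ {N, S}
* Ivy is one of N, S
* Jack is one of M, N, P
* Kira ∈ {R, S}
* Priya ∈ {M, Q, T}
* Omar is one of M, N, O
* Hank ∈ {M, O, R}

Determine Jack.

P

Ivy and Bob share exactly the 2 values {N, S}; by pigeonhole those values go to them, so strike N, S from Kira, Jack, Omar.
Kira has just one choice, so Kira = R. Strike R from Hank.
Hank and Omar between them cover only {M, O} — a naked pair. Remove those values from Jack, Priya.
So Jack = P.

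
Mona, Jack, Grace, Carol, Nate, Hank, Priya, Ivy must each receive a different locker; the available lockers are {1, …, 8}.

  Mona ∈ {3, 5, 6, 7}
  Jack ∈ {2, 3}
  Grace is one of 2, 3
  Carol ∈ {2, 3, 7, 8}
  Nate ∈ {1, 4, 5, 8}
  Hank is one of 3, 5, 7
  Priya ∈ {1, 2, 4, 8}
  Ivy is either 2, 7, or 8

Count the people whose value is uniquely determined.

2

The 8 variables together cover exactly {1, 2, 3, 4, 5, 6, 7, 8} — 8 values for 8 variables — and 6 appears only in Mona's list, so Mona = 6.
Jack and Grace share exactly the 2 values {2, 3}; by pigeonhole those values go to them, so strike 2, 3 from Carol, Hank, Priya, Ivy.
The 2 variables Carol and Ivy are confined to {7, 8}, which locks those values in; drop them from Nate, Hank, Priya.
Hank has just one choice, so Hank = 5. So Nate can't be 5.
Determined: Mona=6, Hank=5. The other people each still have more than one consistent value. That makes 2.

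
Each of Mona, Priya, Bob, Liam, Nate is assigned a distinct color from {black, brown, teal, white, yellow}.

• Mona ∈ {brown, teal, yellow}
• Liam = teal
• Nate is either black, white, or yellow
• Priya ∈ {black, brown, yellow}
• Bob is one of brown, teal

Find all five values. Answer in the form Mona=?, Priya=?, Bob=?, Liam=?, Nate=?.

Liam's domain is down to {teal}, so Liam = teal. Eliminate teal elsewhere: Mona, Bob.
Bob's domain is down to {brown}, so Bob = brown. Remove brown from Mona, Priya.
Mona must be yellow (only option left). Remove yellow from Priya, Nate.
That leaves Priya = black. Eliminate black elsewhere: Nate.
Nate has just one choice, so Nate = white.

Mona=yellow, Priya=black, Bob=brown, Liam=teal, Nate=white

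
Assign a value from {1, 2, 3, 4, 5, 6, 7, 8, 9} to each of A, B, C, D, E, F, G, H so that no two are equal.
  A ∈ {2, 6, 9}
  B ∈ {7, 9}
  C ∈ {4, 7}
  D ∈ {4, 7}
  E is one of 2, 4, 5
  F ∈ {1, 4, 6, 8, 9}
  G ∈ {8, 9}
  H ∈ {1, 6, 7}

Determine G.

8

The 8 variables together cover exactly {1, 2, 4, 5, 6, 7, 8, 9} — 8 values for 8 variables — and 5 appears only in E's list, so E = 5.
The 7 still-open variables together cover exactly {1, 2, 4, 6, 7, 8, 9} — 7 values for 7 variables — and 2 appears only in A's list, so A = 2.
C and D between them cover only {4, 7} — a naked pair. Remove those values from B, F, H.
B must be 9 (only option left). Strike 9 from F, G.
So G = 8.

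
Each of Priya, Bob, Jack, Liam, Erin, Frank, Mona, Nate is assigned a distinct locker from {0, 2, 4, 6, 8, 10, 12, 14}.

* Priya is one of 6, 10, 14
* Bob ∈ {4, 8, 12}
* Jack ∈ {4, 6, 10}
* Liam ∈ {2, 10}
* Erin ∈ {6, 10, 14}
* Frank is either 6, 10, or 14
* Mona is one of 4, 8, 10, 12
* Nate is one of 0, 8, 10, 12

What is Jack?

4

The 8 variables draw from only 8 values {0, 2, 4, 6, 8, 10, 12, 14}, so each is used; only Nate can be 0, hence Nate = 0.
The 7 still-open variables together cover exactly {2, 4, 6, 8, 10, 12, 14} — 7 values for 7 variables — and 2 appears only in Liam's list, so Liam = 2.
Priya, Erin, Frank share exactly the 3 values {6, 10, 14}; by pigeonhole those values go to them, so strike 6, 10, 14 from Jack, Mona.
So Jack = 4.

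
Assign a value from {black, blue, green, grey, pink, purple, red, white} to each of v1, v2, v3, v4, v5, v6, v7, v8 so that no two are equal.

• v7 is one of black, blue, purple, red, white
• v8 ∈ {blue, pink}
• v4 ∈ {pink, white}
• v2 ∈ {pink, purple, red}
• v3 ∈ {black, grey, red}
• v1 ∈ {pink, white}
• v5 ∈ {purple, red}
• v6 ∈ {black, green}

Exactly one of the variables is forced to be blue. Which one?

v8

The 8 variables draw from only 8 values {black, blue, green, grey, pink, purple, red, white}, so each is used; only v6 can be green, hence v6 = green.
The 7 still-open variables draw from only 7 values {black, blue, grey, pink, purple, red, white}, so each is used; only v3 can be grey, hence v3 = grey.
The 6 still-open variables draw from only 6 values {black, blue, pink, purple, red, white}, so each is used; only v7 can be black, hence v7 = black.
The 5 still-open variables together cover exactly {blue, pink, purple, red, white} — 5 values for 5 variables — and blue appears only in v8's list, so v8 = blue.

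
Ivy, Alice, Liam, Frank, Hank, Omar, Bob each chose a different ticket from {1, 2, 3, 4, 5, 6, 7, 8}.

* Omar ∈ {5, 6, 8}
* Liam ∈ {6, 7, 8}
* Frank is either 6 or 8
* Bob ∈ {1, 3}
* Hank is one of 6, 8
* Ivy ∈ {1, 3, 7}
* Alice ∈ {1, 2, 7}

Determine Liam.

7

Among the 7 variables, 2 fits only Alice (and all 7 values in {1, 2, 3, 5, 6, 7, 8} must be used), so Alice = 2.
Among the 6 still-open variables, 5 fits only Omar (and all 6 values in {1, 3, 5, 6, 7, 8} must be used), so Omar = 5.
The 2 variables Frank and Hank are confined to {6, 8}, which locks those values in; drop them from Liam.
So Liam = 7.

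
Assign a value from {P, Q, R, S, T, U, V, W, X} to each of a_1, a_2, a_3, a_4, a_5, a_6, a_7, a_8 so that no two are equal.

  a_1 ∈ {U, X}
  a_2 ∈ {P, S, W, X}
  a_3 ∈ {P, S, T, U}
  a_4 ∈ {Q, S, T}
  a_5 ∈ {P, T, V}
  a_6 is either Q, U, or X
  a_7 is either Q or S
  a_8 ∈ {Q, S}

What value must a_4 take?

T

Among the 8 variables, V fits only a_5 (and all 8 values in {P, Q, S, T, U, V, W, X} must be used), so a_5 = V.
The 7 still-open variables draw from only 7 values {P, Q, S, T, U, W, X}, so each is used; only a_2 can be W, hence a_2 = W.
Among the 6 still-open variables, P fits only a_3 (and all 6 values in {P, Q, S, T, U, X} must be used), so a_3 = P.
Among the 5 still-open variables, T fits only a_4 (and all 5 values in {Q, S, T, U, X} must be used), so a_4 = T.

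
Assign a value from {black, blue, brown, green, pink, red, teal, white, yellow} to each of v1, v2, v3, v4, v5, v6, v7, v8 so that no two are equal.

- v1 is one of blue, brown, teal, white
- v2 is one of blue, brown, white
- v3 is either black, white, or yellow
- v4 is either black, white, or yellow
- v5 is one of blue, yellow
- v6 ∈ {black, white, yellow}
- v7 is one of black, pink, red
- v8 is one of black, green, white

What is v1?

teal

v3, v4, v6 share exactly the 3 values {black, white, yellow}; by pigeonhole those values go to them, so strike black, white, yellow from v1, v2, v5, v7, v8.
v5's domain is down to {blue}, so v5 = blue. Strike blue from v1, v2.
v8's domain is down to {green}, so v8 = green.
That leaves v2 = brown. Strike brown from v1.
So v1 = teal.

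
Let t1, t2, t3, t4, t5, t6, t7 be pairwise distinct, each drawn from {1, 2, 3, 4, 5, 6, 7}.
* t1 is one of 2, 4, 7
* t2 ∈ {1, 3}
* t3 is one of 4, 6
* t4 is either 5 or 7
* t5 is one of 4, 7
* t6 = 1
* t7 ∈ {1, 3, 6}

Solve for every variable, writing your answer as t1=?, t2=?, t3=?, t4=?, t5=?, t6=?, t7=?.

t6 must be 1 (only option left). So t2, t7 can't be 1.
t2's domain is down to {3}, so t2 = 3. Eliminate 3 elsewhere: t7.
That leaves t7 = 6. Eliminate 6 elsewhere: t3.
t3 must be 4 (only option left). Strike 4 from t1, t5.
t5 must be 7 (only option left). Remove 7 from t1, t4.
t1's domain is down to {2}, so t1 = 2.
t4 has just one choice, so t4 = 5.

t1=2, t2=3, t3=4, t4=5, t5=7, t6=1, t7=6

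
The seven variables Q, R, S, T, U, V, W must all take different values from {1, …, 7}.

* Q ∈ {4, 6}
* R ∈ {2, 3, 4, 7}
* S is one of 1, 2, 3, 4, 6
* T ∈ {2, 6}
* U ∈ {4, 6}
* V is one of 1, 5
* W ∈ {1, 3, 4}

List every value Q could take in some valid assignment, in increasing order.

4, 6

The 7 variables draw from only 7 values {1, 2, 3, 4, 5, 6, 7}, so each is used; only V can be 5, hence V = 5.
The 6 still-open variables together cover exactly {1, 2, 3, 4, 6, 7} — 6 values for 6 variables — and 7 appears only in R's list, so R = 7.
Q and U share exactly the 2 values {4, 6}; by pigeonhole those values go to them, so strike 4, 6 from S, T, W.
T's domain is down to {2}, so T = 2. Strike 2 from S.
No further eliminations apply; Q can still be any of 4, 6.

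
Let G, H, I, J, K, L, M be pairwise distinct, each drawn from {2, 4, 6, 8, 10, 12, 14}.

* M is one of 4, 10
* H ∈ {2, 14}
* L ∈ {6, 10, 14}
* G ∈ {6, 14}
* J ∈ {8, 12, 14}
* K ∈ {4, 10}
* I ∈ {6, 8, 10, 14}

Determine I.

8

Among the 7 variables, 2 fits only H (and all 7 values in {2, 4, 6, 8, 10, 12, 14} must be used), so H = 2.
The 6 still-open variables together cover exactly {4, 6, 8, 10, 12, 14} — 6 values for 6 variables — and 12 appears only in J's list, so J = 12.
The 5 still-open variables together cover exactly {4, 6, 8, 10, 14} — 5 values for 5 variables — and 8 appears only in I's list, so I = 8.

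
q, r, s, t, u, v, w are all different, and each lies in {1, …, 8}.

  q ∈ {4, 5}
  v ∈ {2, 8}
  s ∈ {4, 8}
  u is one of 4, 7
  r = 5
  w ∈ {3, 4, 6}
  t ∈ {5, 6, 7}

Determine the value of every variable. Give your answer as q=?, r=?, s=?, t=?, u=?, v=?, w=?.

r must be 5 (only option left). Strike 5 from q, t.
That leaves q = 4. Eliminate 4 elsewhere: s, u, w.
s's domain is down to {8}, so s = 8. Remove 8 from v.
That leaves u = 7. Strike 7 from t.
v has just one choice, so v = 2.
That leaves t = 6. Strike 6 from w.
That leaves w = 3.

q=4, r=5, s=8, t=6, u=7, v=2, w=3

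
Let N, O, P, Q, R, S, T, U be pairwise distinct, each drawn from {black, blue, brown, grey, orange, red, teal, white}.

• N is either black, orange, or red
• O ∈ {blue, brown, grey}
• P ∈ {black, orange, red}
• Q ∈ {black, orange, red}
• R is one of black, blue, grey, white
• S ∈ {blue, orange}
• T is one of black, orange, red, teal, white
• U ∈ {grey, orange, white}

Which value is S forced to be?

blue

The 8 variables together cover exactly {black, blue, brown, grey, orange, red, teal, white} — 8 values for 8 variables — and brown appears only in O's list, so O = brown.
The 7 still-open variables together cover exactly {black, blue, grey, orange, red, teal, white} — 7 values for 7 variables — and teal appears only in T's list, so T = teal.
The 3 variables N, P, Q are confined to {black, orange, red}, which locks those values in; drop them from R, S, U.
So S = blue.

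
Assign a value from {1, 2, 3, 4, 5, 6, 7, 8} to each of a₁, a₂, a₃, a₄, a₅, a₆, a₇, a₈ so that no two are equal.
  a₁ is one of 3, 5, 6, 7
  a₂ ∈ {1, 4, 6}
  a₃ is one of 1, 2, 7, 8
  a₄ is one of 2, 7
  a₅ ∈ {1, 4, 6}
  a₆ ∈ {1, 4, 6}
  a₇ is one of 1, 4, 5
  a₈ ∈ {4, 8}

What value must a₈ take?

8

The 8 variables draw from only 8 values {1, 2, 3, 4, 5, 6, 7, 8}, so each is used; only a₁ can be 3, hence a₁ = 3.
Among the 7 still-open variables, 5 fits only a₇ (and all 7 values in {1, 2, 4, 5, 6, 7, 8} must be used), so a₇ = 5.
a₂, a₅, a₆ between them cover only {1, 4, 6} — a naked triple. Remove those values from a₃, a₈.
So a₈ = 8.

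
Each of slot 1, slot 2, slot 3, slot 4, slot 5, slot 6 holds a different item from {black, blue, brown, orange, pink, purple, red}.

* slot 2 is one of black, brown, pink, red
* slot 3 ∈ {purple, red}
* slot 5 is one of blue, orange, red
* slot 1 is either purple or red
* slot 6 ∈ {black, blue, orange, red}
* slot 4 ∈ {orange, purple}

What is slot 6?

black

slot 1 and slot 3 share exactly the 2 values {purple, red}; by pigeonhole those values go to them, so strike purple, red from slot 2, slot 4, slot 5, slot 6.
slot 4's domain is down to {orange}, so slot 4 = orange. So slot 5, slot 6 can't be orange.
slot 5 must be blue (only option left). So slot 6 can't be blue.
So slot 6 = black.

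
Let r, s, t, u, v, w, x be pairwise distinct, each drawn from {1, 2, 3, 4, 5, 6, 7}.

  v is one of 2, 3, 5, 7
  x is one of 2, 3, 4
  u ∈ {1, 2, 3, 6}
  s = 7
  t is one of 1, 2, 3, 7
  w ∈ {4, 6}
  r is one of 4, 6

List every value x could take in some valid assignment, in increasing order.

2, 3

s has just one choice, so s = 7. Eliminate 7 elsewhere: t, v.
Among the 6 still-open variables, 5 fits only v (and all 6 values in {1, 2, 3, 4, 5, 6} must be used), so v = 5.
The 2 variables r and w are confined to {4, 6}, which locks those values in; drop them from u, x.
No further eliminations apply; x can still be any of 2, 3.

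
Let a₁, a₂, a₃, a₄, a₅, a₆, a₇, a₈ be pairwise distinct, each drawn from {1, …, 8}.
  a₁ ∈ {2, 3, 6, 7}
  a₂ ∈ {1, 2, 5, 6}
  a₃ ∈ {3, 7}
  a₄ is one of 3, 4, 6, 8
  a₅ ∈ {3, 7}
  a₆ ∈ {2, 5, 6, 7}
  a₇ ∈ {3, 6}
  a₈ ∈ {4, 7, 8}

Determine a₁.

2

Among the 8 variables, 1 fits only a₂ (and all 8 values in {1, 2, 3, 4, 5, 6, 7, 8} must be used), so a₂ = 1.
Among the 7 still-open variables, 5 fits only a₆ (and all 7 values in {2, 3, 4, 5, 6, 7, 8} must be used), so a₆ = 5.
The 6 still-open variables together cover exactly {2, 3, 4, 6, 7, 8} — 6 values for 6 variables — and 2 appears only in a₁'s list, so a₁ = 2.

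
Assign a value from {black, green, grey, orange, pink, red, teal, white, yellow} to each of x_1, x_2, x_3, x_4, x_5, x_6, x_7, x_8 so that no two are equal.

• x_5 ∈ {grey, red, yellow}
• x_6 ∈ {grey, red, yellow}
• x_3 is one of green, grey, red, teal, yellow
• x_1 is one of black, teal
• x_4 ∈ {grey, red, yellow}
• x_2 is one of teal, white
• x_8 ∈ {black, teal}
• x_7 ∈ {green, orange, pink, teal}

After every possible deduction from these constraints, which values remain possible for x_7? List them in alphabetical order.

orange, pink

The 2 variables x_1 and x_8 are confined to {black, teal}, which locks those values in; drop them from x_2, x_3, x_7.
x_2 must be white (only option left).
x_4, x_5, x_6 share exactly the 3 values {grey, red, yellow}; by pigeonhole those values go to them, so strike grey, red, yellow from x_3.
That leaves x_3 = green. So x_7 can't be green.
No further eliminations apply; x_7 can still be any of orange, pink.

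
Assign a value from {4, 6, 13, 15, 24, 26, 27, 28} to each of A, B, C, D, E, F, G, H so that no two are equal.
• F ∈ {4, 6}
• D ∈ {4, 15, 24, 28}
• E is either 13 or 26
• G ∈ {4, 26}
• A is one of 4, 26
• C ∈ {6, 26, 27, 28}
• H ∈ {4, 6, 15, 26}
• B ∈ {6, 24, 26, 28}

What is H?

15

The 8 variables together cover exactly {4, 6, 13, 15, 24, 26, 27, 28} — 8 values for 8 variables — and 13 appears only in E's list, so E = 13.
The 7 still-open variables draw from only 7 values {4, 6, 15, 24, 26, 27, 28}, so each is used; only C can be 27, hence C = 27.
A and G between them cover only {4, 26} — a naked pair. Remove those values from B, D, F, H.
F has just one choice, so F = 6. Eliminate 6 elsewhere: B, H.
So H = 15.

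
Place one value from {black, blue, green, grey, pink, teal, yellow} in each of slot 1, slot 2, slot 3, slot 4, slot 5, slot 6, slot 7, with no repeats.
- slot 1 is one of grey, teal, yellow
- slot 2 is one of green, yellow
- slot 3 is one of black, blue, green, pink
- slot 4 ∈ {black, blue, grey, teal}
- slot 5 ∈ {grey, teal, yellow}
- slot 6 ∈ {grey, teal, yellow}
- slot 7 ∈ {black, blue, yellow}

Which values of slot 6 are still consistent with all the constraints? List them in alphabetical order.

The 7 variables together cover exactly {black, blue, green, grey, pink, teal, yellow} — 7 values for 7 variables — and pink appears only in slot 3's list, so slot 3 = pink.
Among the 6 still-open variables, green fits only slot 2 (and all 6 values in {black, blue, green, grey, teal, yellow} must be used), so slot 2 = green.
The 3 variables slot 1, slot 5, slot 6 are confined to {grey, teal, yellow}, which locks those values in; drop them from slot 4, slot 7.
No further eliminations apply; slot 6 can still be any of grey, teal, yellow.

grey, teal, yellow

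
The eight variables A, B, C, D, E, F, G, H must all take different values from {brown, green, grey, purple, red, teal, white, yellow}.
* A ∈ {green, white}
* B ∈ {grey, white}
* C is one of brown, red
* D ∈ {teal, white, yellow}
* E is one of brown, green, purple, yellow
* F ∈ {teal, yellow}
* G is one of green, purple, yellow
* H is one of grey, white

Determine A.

The 8 variables together cover exactly {brown, green, grey, purple, red, teal, white, yellow} — 8 values for 8 variables — and red appears only in C's list, so C = red.
The 7 still-open variables draw from only 7 values {brown, green, grey, purple, teal, white, yellow}, so each is used; only E can be brown, hence E = brown.
The 6 still-open variables together cover exactly {green, grey, purple, teal, white, yellow} — 6 values for 6 variables — and purple appears only in G's list, so G = purple.
Among the 5 still-open variables, green fits only A (and all 5 values in {green, grey, teal, white, yellow} must be used), so A = green.

green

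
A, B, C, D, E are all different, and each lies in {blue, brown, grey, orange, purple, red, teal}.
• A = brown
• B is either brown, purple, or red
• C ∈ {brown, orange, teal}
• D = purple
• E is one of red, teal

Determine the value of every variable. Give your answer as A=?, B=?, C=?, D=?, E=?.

A=brown, B=red, C=orange, D=purple, E=teal

A has just one choice, so A = brown. Eliminate brown elsewhere: B, C.
D has just one choice, so D = purple. Strike purple from B.
That leaves B = red. So E can't be red.
E must be teal (only option left). Remove teal from C.
That leaves C = orange.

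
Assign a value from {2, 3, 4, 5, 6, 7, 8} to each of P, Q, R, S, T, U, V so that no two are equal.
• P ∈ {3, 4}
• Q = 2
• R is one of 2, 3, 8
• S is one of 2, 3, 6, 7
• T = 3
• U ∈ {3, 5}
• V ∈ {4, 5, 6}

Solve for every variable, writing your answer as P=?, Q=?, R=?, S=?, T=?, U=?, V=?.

P=4, Q=2, R=8, S=7, T=3, U=5, V=6

Q has just one choice, so Q = 2. Eliminate 2 elsewhere: R, S.
T must be 3 (only option left). Strike 3 from P, R, S, U.
U has just one choice, so U = 5. Eliminate 5 elsewhere: V.
P's domain is down to {4}, so P = 4. Eliminate 4 elsewhere: V.
That leaves R = 8.
V has just one choice, so V = 6. Strike 6 from S.
That leaves S = 7.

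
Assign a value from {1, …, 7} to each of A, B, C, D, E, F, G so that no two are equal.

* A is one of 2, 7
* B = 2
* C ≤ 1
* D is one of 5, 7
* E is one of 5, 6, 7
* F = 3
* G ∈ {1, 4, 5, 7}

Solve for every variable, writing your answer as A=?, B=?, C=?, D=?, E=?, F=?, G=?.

A=7, B=2, C=1, D=5, E=6, F=3, G=4

B has just one choice, so B = 2. Remove 2 from A.
C's domain is down to {1}, so C = 1. Eliminate 1 elsewhere: G.
F must be 3 (only option left).
A's domain is down to {7}, so A = 7. Eliminate 7 elsewhere: D, E, G.
D has just one choice, so D = 5. Remove 5 from E, G.
E's domain is down to {6}, so E = 6.
That leaves G = 4.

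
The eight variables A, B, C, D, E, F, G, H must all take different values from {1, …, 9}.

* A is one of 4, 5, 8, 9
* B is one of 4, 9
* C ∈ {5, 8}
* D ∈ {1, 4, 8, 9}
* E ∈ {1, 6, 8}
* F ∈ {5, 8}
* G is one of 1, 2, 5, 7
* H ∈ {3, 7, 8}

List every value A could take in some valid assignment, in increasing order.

C and F share exactly the 2 values {5, 8}; by pigeonhole those values go to them, so strike 5, 8 from A, D, E, G, H.
A and B between them cover only {4, 9} — a naked pair. Remove those values from D.
D must be 1 (only option left). Remove 1 from E, G.
E's domain is down to {6}, so E = 6.
No further eliminations apply; A can still be any of 4, 9.

4, 9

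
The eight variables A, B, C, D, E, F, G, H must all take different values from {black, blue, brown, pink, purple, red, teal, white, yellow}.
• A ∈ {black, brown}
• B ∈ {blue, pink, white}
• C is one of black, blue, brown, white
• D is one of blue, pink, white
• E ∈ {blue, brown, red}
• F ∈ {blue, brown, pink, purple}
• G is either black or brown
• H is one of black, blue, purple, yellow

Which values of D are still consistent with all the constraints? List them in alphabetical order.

The 8 variables draw from only 8 values {black, blue, brown, pink, purple, red, white, yellow}, so each is used; only E can be red, hence E = red.
The 7 still-open variables draw from only 7 values {black, blue, brown, pink, purple, white, yellow}, so each is used; only H can be yellow, hence H = yellow.
The 6 still-open variables together cover exactly {black, blue, brown, pink, purple, white} — 6 values for 6 variables — and purple appears only in F's list, so F = purple.
A and G between them cover only {black, brown} — a naked pair. Remove those values from C.
No further eliminations apply; D can still be any of blue, pink, white.

blue, pink, white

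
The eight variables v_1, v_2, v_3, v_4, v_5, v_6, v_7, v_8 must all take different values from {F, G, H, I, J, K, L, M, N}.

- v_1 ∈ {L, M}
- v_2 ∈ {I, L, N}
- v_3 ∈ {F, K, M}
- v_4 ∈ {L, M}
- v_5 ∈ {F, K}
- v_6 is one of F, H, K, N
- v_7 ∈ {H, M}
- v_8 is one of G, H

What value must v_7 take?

H

The 8 variables draw from only 8 values {F, G, H, I, K, L, M, N}, so each is used; only v_8 can be G, hence v_8 = G.
The 7 still-open variables together cover exactly {F, H, I, K, L, M, N} — 7 values for 7 variables — and I appears only in v_2's list, so v_2 = I.
Among the 6 still-open variables, N fits only v_6 (and all 6 values in {F, H, K, L, M, N} must be used), so v_6 = N.
The 5 still-open variables draw from only 5 values {F, H, K, L, M}, so each is used; only v_7 can be H, hence v_7 = H.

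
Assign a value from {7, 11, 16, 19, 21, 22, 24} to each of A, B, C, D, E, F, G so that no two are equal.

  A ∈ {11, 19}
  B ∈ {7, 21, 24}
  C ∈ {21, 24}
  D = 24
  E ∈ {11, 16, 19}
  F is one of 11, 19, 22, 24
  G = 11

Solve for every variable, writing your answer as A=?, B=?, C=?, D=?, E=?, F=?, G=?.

A=19, B=7, C=21, D=24, E=16, F=22, G=11

D must be 24 (only option left). Remove 24 from B, C, F.
That leaves G = 11. Strike 11 from A, E, F.
A must be 19 (only option left). Strike 19 from E, F.
C's domain is down to {21}, so C = 21. Strike 21 from B.
E has just one choice, so E = 16.
F has just one choice, so F = 22.
That leaves B = 7.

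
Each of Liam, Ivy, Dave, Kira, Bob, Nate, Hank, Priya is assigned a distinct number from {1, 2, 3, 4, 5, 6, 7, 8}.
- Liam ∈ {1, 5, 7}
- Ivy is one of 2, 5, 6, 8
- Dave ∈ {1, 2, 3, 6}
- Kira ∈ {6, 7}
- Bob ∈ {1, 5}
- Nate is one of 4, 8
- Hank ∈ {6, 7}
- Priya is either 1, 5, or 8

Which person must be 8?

Priya

Among the 8 variables, 3 fits only Dave (and all 8 values in {1, 2, 3, 4, 5, 6, 7, 8} must be used), so Dave = 3.
The 7 still-open variables together cover exactly {1, 2, 4, 5, 6, 7, 8} — 7 values for 7 variables — and 2 appears only in Ivy's list, so Ivy = 2.
The 6 still-open variables together cover exactly {1, 4, 5, 6, 7, 8} — 6 values for 6 variables — and 4 appears only in Nate's list, so Nate = 4.
The 5 still-open variables together cover exactly {1, 5, 6, 7, 8} — 5 values for 5 variables — and 8 appears only in Priya's list, so Priya = 8.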